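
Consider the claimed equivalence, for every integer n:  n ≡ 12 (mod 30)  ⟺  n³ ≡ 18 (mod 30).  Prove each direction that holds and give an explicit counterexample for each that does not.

Both directions hold.

[⇐] Suppose n³ ≡ 18 (mod 30). The only residue r in {0, …, 29} with r³ ≡ 18 (mod 30) is r = 12, so n ≡ 12 (mod 30).

[⇒] Suppose n ≡ 12 (mod 30). Write n = 30j + 12. Then (30j + 12)³ = 27000j³ + 32400j² + 12960j + 1728 = 30(900j³ + 1080j² + 432j + 57) + 18, so n³ ≡ 18 (mod 30).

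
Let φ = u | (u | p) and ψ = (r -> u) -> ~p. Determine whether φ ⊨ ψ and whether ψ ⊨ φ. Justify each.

(⇒) fails and (⇐) fails.

(→) This fails. Under p = T, r = F, u = F, the left side is true but the right side is false.

(←) This fails. Under p = F, r = F, u = F, the left side is false but the right side is true.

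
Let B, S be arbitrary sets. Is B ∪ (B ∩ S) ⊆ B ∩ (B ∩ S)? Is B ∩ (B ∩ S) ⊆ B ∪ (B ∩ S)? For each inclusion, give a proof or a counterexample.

(⟹) This inclusion fails. Take B = {1}, S = ∅; then 1 ∈ B ∪ (B ∩ S) but 1 ∉ B ∩ (B ∩ S).

(⟸) Let x ∈ B ∩ (B ∩ S). Then x ∈ B ∩ S, from which x ∈ B ∪ (B ∩ S).

(⊆) fails; (⊇) holds.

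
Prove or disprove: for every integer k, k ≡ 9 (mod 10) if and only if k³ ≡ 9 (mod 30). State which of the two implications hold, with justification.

(⟹) This fails: take k = 19. Then 19 ≡ 9 (mod 10), but 19³ = 6859 ≡ 19 (mod 30), not 9.

(⟸) Conversely, the residues r modulo 30 with r³ ≡ 9 (mod 30) are exactly {9}, and each is ≡ 9 (mod 10).

Only the reverse direction holds.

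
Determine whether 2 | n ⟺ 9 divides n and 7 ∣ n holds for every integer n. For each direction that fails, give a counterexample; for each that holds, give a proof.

(⟹) This fails: take n = 2. Certainly 2 ∣ 2, but 9 ∤ 2.

(⟸) This fails: take n = 63. Both 9 ∣ 63 and 7 ∣ 63, yet 63 is not a multiple of 2 (since 63 = 31·2 + 1), so 2 ∤ 63.

Neither implication holds.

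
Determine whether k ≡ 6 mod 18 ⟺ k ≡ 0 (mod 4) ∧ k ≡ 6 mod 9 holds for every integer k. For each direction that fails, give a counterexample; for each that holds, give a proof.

Forward direction. This fails: k = 6 gives 6 ≡ 6 (mod 18) but 6 ≡ 2 (mod 4), so the conjunction on the right does not hold.

Converse. If k ≡ 0 (mod 4) and k ≡ 6 (mod 9), then by the Chinese remainder theorem k ≡ 24 (mod 36). Since 24 ≡ 6 (mod 18) and 18 ∣ 36, we get k ≡ 6 (mod 18).

Not equivalent: only (⇐) holds.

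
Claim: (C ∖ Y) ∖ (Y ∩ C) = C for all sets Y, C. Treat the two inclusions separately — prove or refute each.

(⊇) This inclusion fails. Take Y = {1}, C = {1}; then 1 ∈ C but 1 ∉ (C ∖ Y) ∖ (Y ∩ C).

(⊆) Let x ∈ (C ∖ Y) ∖ (Y ∩ C). Then x ∈ C and x ∉ Y, from which x ∈ C.

Only the forward inclusion holds.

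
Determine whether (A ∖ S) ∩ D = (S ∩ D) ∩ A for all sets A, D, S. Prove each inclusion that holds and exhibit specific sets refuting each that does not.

Both inclusions fail.

(⊆) This inclusion fails. Take A = {1}, D = {1}, S = ∅; then 1 ∈ (A ∖ S) ∩ D but 1 ∉ (S ∩ D) ∩ A.

(⊇) This inclusion fails. Take A = {1}, D = {1}, S = {1}; then 1 ∈ (S ∩ D) ∩ A but 1 ∉ (A ∖ S) ∩ D.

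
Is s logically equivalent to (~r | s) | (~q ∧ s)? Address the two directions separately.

(→) Assume the antecedent. If s is true, (~r | s) | (~q ∧ s) reduces to true regardless of the other variables. If s is false, the antecedent cannot hold. Either way (~r | s) | (~q ∧ s) holds.

(←) This fails. Under s = F, r = F, q = F, the left side is false but the right side is true.

(⇒) holds; (⇐) fails.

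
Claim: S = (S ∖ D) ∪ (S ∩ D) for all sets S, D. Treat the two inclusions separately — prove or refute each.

Both inclusions hold.

Forward inclusion. Let x ∈ S. Then either x ∈ S and x ∉ D; or x ∈ S ∩ D. In each case x ∈ (S ∖ D) ∪ (S ∩ D), so S ⊆ (S ∖ D) ∪ (S ∩ D).

Reverse inclusion. Let x ∈ (S ∖ D) ∪ (S ∩ D). Then either x ∈ S and x ∉ D; or x ∈ S ∩ D. In each case x ∈ S, so (S ∖ D) ∪ (S ∩ D) ⊆ S.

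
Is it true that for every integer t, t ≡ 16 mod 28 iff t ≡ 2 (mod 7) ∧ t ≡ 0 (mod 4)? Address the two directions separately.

[⇐] If t ≡ 2 (mod 7) and t ≡ 0 (mod 4), then by the Chinese remainder theorem t ≡ 16 (mod 28). This is exactly t ≡ 16 (mod 28).

[⇒] Suppose t ≡ 16 (mod 28); write t = 28j + 16. Since 7 ∣ 28, reducing mod 7 gives t ≡ 16 ≡ 2 (mod 7); since 4 ∣ 28, reducing mod 4 gives t ≡ 16 ≡ 0 (mod 4).

Both directions hold.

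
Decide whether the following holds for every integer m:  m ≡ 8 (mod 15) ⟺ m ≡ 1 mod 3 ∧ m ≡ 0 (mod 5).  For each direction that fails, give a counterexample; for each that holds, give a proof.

[⇒] This fails: m = 8 gives 8 ≡ 8 (mod 15) but 8 ≡ 2 (mod 3), so the conjunction on the right does not hold.

[⇐] This fails: m = 10 satisfies both congruences on the right (10 ≡ 1 mod 3 and 10 ≡ 0 mod 5) yet 10 ≡ 10 (mod 15), not 8.

(⇒) fails and (⇐) fails.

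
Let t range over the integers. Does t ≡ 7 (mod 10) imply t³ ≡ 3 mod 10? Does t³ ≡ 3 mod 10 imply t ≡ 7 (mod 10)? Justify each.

The biconditional holds.

Converse. Suppose t³ ≡ 3 (mod 10). The only residue r in {0, …, 9} with r³ ≡ 3 (mod 10) is r = 7, so t ≡ 7 (mod 10).

Forward direction. Suppose t ≡ 7 (mod 10). Write t = 10j + 7. Then (10j + 7)³ = 1000j³ + 2100j² + 1470j + 343 = 10(100j³ + 210j² + 147j + 34) + 3, so t³ ≡ 3 (mod 10).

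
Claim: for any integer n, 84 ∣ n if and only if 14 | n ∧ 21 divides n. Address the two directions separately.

Converse. This fails: take n = 42. Both 14 ∣ 42 and 21 ∣ 42, yet 42 is not a multiple of 84 (since 42 = 0·84 + 42), so 84 ∤ 42.

Forward direction. If 84 ∣ n, write n = 84q. Since 84 = 6·14, n = 14·(6q), so 14 ∣ n; and since 84 = 4·21, n = 21·(4q), so 21 ∣ n.

Only the forward direction holds.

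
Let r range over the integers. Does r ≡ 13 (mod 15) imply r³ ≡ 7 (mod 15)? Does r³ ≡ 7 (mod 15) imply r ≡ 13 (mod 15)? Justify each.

(⇒) Suppose r ≡ 13 (mod 15). Write r = 15j + 13. Then (15j + 13)³ = 3375j³ + 8775j² + 7605j + 2197 = 15(225j³ + 585j² + 507j + 146) + 7, so r³ ≡ 7 (mod 15).

(⇐) Conversely, suppose r³ ≡ 7 (mod 15). The only residue r in {0, …, 14} with r³ ≡ 7 (mod 15) is r = 13, so r ≡ 13 (mod 15).

Both implications hold.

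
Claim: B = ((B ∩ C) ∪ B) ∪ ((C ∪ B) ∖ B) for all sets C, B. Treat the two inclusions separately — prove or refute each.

Only the forward inclusion holds.

(⊆) Let x ∈ B. Then either x ∈ B and x ∉ C; or x ∈ C ∩ B. In each case x ∈ ((B ∩ C) ∪ B) ∪ ((C ∪ B) ∖ B), so B ⊆ ((B ∩ C) ∪ B) ∪ ((C ∪ B) ∖ B).

(⊇) This inclusion fails. Take C = {1}, B = ∅; then 1 ∈ ((B ∩ C) ∪ B) ∪ ((C ∪ B) ∖ B) but 1 ∉ B.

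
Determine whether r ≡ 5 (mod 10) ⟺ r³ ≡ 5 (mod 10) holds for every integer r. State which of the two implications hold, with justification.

(→) Suppose r ≡ 5 (mod 10). Write r = 10j + 5. Then (10j + 5)³ = 1000j³ + 1500j² + 750j + 125 = 10(100j³ + 150j² + 75j + 12) + 5, so r³ ≡ 5 (mod 10).

(←) Conversely, suppose r³ ≡ 5 (mod 10). The only residue r in {0, …, 9} with r³ ≡ 5 (mod 10) is r = 5, so r ≡ 5 (mod 10).

The biconditional holds.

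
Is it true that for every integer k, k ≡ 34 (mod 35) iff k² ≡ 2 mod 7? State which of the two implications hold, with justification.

[⇒] This fails: take k = 34. Then 34 ≡ 34 (mod 35), but 34² = 1156 ≡ 1 (mod 7), not 2.

[⇐] This fails: take k = 3. Then 3² = 9 ≡ 2 (mod 7), yet 3 ≡ 3 (mod 35), not 34.

Both directions fail.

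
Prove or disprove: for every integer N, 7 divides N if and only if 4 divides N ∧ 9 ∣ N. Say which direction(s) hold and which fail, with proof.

Neither direction holds.

Forward direction. This fails: take N = 7. Certainly 7 ∣ 7, but 4 ∤ 7.

Converse. This fails: take N = 36. Both 4 ∣ 36 and 9 ∣ 36, yet 36 is not a multiple of 7 (since 36 = 5·7 + 1), so 7 ∤ 36.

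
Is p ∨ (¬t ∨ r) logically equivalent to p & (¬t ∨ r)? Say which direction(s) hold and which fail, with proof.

[⇒] This fails. Under r = F, t = F, p = F, the left side is true but the right side is false.

[⇐] Assume the antecedent. If r is true, p ∨ (¬t ∨ r) reduces to true regardless of the other variables. If r is false, the antecedent forces (r = F, t = F, p = T), and p ∨ (¬t ∨ r) holds there. Either way p ∨ (¬t ∨ r) holds.

The forward direction fails; the converse holds.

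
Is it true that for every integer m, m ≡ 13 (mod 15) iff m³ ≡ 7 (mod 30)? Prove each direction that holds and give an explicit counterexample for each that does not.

(⇒) fails; (⇐) holds.

(⟹) This fails: take m = 28. Then 28 ≡ 13 (mod 15), but 28³ = 21952 ≡ 22 (mod 30), not 7.

(⟸) Conversely, the residues r modulo 30 with r³ ≡ 7 (mod 30) are exactly {13}, and each is ≡ 13 (mod 15).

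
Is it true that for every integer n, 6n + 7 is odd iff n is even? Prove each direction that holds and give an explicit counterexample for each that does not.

(⟹) This fails: take n = 3. Then 6n + 7 = 25, which is odd, yet n = 3 is odd, not even.

(⟸) Suppose n is even. Since 6 is even, 6n is even for every n, so 6n + 7 has the same parity as 7, which is odd. Hence 6n + 7 is odd.

The forward direction fails; the converse holds.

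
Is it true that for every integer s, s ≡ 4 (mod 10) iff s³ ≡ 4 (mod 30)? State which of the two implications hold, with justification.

The forward direction fails; the converse holds.

(→) This fails: take s = 14. Then 14 ≡ 4 (mod 10), but 14³ = 2744 ≡ 14 (mod 30), not 4.

(←) Conversely, the residues r modulo 30 with r³ ≡ 4 (mod 30) are exactly {4}, and each is ≡ 4 (mod 10).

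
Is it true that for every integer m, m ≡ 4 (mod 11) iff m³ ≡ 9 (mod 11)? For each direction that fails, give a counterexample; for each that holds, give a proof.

(⇒) Suppose m ≡ 4 (mod 11). Write m = 11j + 4. Then (11j + 4)³ = 1331j³ + 1452j² + 528j + 64 = 11(121j³ + 132j² + 48j + 5) + 9, so m³ ≡ 9 (mod 11).

(⇐) For the converse, argue contrapositively. If m ≢ 4 (mod 11), then m is congruent to one of 0, 1, 2, 3, 5, 6, 7, 8, 9, 10 modulo 11, and these give m³ ≡ 0, 1, 8, 5, 4, 7, 2, 6, 3, 10 respectively — never 9.

Both implications hold.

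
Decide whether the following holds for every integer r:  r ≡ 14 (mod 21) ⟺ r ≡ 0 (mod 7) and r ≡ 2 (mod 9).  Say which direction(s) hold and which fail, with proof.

(⇐) If r ≡ 0 (mod 7) and r ≡ 2 (mod 9), then by the Chinese remainder theorem r ≡ 56 (mod 63). Since 56 ≡ 14 (mod 21) and 21 ∣ 63, we get r ≡ 14 (mod 21).

(⇒) This fails: r = 35 gives 35 ≡ 14 (mod 21) but 35 ≡ 8 (mod 9), so the conjunction on the right does not hold.

(⇒) fails; (⇐) holds.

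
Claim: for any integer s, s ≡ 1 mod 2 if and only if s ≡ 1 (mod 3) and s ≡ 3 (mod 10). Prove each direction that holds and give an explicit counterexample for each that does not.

(←) If s ≡ 1 (mod 3) and s ≡ 3 (mod 10), then by the Chinese remainder theorem s ≡ 13 (mod 30). Since 13 ≡ 1 (mod 2) and 2 ∣ 30, we get s ≡ 1 (mod 2).

(→) This fails: s = 1 gives 1 ≡ 1 (mod 2) but 1 ≡ 1 (mod 10), so the conjunction on the right does not hold.

The forward direction fails; the converse holds.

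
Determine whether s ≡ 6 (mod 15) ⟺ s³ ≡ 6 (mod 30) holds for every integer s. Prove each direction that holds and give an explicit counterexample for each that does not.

(→) This fails: take s = 21. Then 21 ≡ 6 (mod 15), but 21³ = 9261 ≡ 21 (mod 30), not 6.

(←) Conversely, the residues r modulo 30 with r³ ≡ 6 (mod 30) are exactly {6}, and each is ≡ 6 (mod 15).

Not equivalent: only (⇐) holds.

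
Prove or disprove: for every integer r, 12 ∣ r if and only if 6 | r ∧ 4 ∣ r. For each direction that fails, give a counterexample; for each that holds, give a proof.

Both directions hold; the statement is true.

[⇐] Suppose 6 ∣ r and 4 ∣ r. Any common multiple of 6 and 4 is a multiple of their lcm; here lcm(6, 4) = 6·4/gcd(6, 4) = 24/2 = 12, so 12 ∣ r.

[⇒] If 12 ∣ r, write r = 12q. Since 12 = 2·6, r = 6·(2q), so 6 ∣ r; and since 12 = 3·4, r = 4·(3q), so 4 ∣ r.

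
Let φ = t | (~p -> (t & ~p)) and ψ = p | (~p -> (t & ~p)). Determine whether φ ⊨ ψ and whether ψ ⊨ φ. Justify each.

The biconditional holds.

[⇐] Assume the antecedent. If p is true, t | (~p -> (t & ~p)) reduces to true regardless of the other variables. If p is false, the antecedent forces (p = F, t = T), and t | (~p -> (t & ~p)) holds there. Either way t | (~p -> (t & ~p)) holds.

[⇒] Assume the antecedent. If p is true, p | (~p -> (t & ~p)) reduces to true regardless of the other variables. If p is false, the antecedent forces (p = F, t = T), and p | (~p -> (t & ~p)) holds there. Either way p | (~p -> (t & ~p)) holds.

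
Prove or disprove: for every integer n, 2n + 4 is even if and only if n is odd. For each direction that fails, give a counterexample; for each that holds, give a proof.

The forward direction fails; the converse holds.

(→) This fails: take n = 0. Then 2n + 4 = 4, which is even, yet n = 0 is even, not odd.

(←) Suppose n is odd. Since 2 is even, 2n is even for every n, so 2n + 4 has the same parity as 4, which is even. Hence 2n + 4 is even.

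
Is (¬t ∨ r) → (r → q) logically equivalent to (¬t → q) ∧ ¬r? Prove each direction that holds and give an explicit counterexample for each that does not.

(⟹) This fails. Under r = F, t = F, q = F, the left side is true but the right side is false.

(⟸) Assume the antecedent. If r is true, the antecedent cannot hold. If r is false, (¬t ∨ r) → (r → q) reduces to true regardless of the other variables. Either way (¬t ∨ r) → (r → q) holds.

Not equivalent: only (⇐) holds.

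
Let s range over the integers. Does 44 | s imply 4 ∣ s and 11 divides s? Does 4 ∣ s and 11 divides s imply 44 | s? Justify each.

Both directions hold.

[⇒] If 44 ∣ s, write s = 44q. Since 44 = 11·4, s = 4·(11q), so 4 ∣ s; and since 44 = 4·11, s = 11·(4q), so 11 ∣ s.

[⇐] Suppose 4 ∣ s and 11 ∣ s. Any common multiple of 4 and 11 is a multiple of their lcm; here gcd(4, 11) = 1, so lcm(4, 11) = 4·11 = 44, so 44 ∣ s.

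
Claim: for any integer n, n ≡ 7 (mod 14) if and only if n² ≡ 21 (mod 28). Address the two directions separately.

Both directions hold.

(⟸) The residues r modulo 28 with r² ≡ 21 (mod 28) are exactly {7, 21}, and each is ≡ 7 (mod 14).

(⟹) Suppose n ≡ 7 (mod 14). Working modulo 28, n ∈ {7, 21}; for each such r, r² ≡ 21 (mod 28).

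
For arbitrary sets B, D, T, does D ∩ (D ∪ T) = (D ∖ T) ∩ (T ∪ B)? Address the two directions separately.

The sets are not equal: only the reverse inclusion holds.

Forward inclusion. This inclusion fails. Take B = ∅, D = {1}, T = ∅; then 1 ∈ D ∩ (D ∪ T) but 1 ∉ (D ∖ T) ∩ (T ∪ B).

Reverse inclusion. Let x ∈ (D ∖ T) ∩ (T ∪ B). Then x ∈ B ∩ D and x ∉ T, from which x ∈ D ∩ (D ∪ T).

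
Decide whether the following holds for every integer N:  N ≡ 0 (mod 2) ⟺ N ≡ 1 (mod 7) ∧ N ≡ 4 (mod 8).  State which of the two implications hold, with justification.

The forward direction fails; the converse holds.

(⇒) This fails: N = 0 gives 0 ≡ 0 (mod 2) but 0 ≡ 0 (mod 7), so the conjunction on the right does not hold.

(⇐) Conversely, if N ≡ 1 (mod 7) and N ≡ 4 (mod 8), then by the Chinese remainder theorem N ≡ 36 (mod 56). Since 36 ≡ 0 (mod 2) and 2 ∣ 56, we get N ≡ 0 (mod 2).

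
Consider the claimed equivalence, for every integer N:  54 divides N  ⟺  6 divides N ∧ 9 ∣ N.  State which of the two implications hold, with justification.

(⇐) This fails: take N = 18. Both 6 ∣ 18 and 9 ∣ 18, yet 18 is not a multiple of 54 (since 18 = 0·54 + 18), so 54 ∤ 18.

(⇒) If 54 ∣ N, write N = 54q. Since 54 = 9·6, N = 6·(9q), so 6 ∣ N; and since 54 = 6·9, N = 9·(6q), so 9 ∣ N.

Only the forward implication holds.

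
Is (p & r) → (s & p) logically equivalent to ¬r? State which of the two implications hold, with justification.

(⟹) This fails. Under s = F, p = F, r = T, the left side is true but the right side is false.

(⟸) Assume the antecedent. If s is true, (p & r) → (s & p) reduces to true regardless of the other variables. If s is false, the antecedent forces (s = F, p = F, r = F) or (s = F, p = T, r = F), and (p & r) → (s & p) holds there. Either way (p & r) → (s & p) holds.

Only the converse holds.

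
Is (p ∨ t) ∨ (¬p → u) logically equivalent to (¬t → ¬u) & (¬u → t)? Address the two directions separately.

Only the reverse direction holds.

(⇒) This fails. Under t = F, p = T, u = F, the left side is true but the right side is false.

(⇐) Assume the antecedent. If t is true, (p ∨ t) ∨ (¬p → u) reduces to true regardless of the other variables. If t is false, the antecedent cannot hold. Either way (p ∨ t) ∨ (¬p → u) holds.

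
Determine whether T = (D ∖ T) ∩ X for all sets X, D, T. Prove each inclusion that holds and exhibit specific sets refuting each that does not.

(⊆) fails and (⊇) fails.

Forward inclusion. This inclusion fails. Take X = ∅, D = ∅, T = {1}; then 1 ∈ T but 1 ∉ (D ∖ T) ∩ X.

Reverse inclusion. This inclusion fails. Take X = {1}, D = {1}, T = ∅; then 1 ∈ (D ∖ T) ∩ X but 1 ∉ T.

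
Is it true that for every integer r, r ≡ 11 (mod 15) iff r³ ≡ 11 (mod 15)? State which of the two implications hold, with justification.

Both implications hold.

[⇐] Suppose r³ ≡ 11 (mod 15). The only residue r in {0, …, 14} with r³ ≡ 11 (mod 15) is r = 11, so r ≡ 11 (mod 15).

[⇒] Suppose r ≡ 11 (mod 15). Write r = 15j + 11. Then (15j + 11)³ = 3375j³ + 7425j² + 5445j + 1331 = 15(225j³ + 495j² + 363j + 88) + 11, so r³ ≡ 11 (mod 15).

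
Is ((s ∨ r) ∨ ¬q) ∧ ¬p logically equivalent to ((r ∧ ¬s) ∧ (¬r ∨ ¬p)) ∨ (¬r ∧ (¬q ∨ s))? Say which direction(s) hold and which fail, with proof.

(⟹) This fails. Under s = T, r = T, p = F, q = F, the left side is true but the right side is false.

(⟸) This fails. Under s = F, r = F, p = T, q = F, the left side is false but the right side is true.

Neither direction holds.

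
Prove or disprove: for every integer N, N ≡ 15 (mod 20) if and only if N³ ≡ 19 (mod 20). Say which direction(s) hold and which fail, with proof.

(→) This fails: take N = 15. Then 15 ≡ 15 (mod 20), but 15³ = 3375 ≡ 15 (mod 20), not 19.

(←) This fails: take N = 19. Then 19³ = 6859 ≡ 19 (mod 20), yet 19 ≡ 19 (mod 20), not 15.

Both directions fail.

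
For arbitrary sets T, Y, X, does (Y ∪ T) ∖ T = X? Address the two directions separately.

(⊆) fails and (⊇) fails.

Forward inclusion. This inclusion fails. Take T = ∅, Y = {1}, X = ∅; then 1 ∈ (Y ∪ T) ∖ T but 1 ∉ X.

Reverse inclusion. This inclusion fails. Take T = ∅, Y = ∅, X = {1}; then 1 ∈ X but 1 ∉ (Y ∪ T) ∖ T.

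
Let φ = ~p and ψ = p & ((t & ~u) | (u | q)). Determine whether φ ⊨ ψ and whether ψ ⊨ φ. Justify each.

Neither direction holds.

[⇒] This fails. Under t = F, p = F, u = F, q = F, the left side is true but the right side is false.

[⇐] This fails. Under t = T, p = T, u = F, q = F, the left side is false but the right side is true.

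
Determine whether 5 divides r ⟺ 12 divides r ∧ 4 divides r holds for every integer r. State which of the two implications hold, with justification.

Neither direction holds.

[⇒] This fails: take r = 5. Certainly 5 ∣ 5, but 12 ∤ 5.

[⇐] This fails: take r = 12. Both 12 ∣ 12 and 4 ∣ 12, yet 12 is not a multiple of 5 (since 12 = 2·5 + 2), so 5 ∤ 12.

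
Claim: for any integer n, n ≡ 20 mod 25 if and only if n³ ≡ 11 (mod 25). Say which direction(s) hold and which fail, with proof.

Neither implication holds.

Forward direction. This fails: take n = 20. Then 20 ≡ 20 (mod 25), but 20³ = 8000 ≡ 0 (mod 25), not 11.

Converse. This fails: take n = 21. Then 21³ = 9261 ≡ 11 (mod 25), yet 21 ≡ 21 (mod 25), not 20.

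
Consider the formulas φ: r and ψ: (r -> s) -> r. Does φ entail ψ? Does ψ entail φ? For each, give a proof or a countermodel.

(→) Assume the antecedent. If s is true, the antecedent forces (s = T, r = T), and (r -> s) -> r holds there. If s is false, the antecedent forces (s = F, r = T), and (r -> s) -> r holds there. Either way (r -> s) -> r holds.

(←) Assume the antecedent. If s is true, the antecedent forces (s = T, r = T), and r holds there. If s is false, the antecedent forces (s = F, r = T), and r holds there. Either way r holds.

Both directions hold.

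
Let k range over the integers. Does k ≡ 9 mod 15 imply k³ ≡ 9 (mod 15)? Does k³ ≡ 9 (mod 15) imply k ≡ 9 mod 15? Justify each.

(⟹) Suppose k ≡ 9 mod 15. Write k = 15j + 9. Then (15j + 9)³ = 3375j³ + 6075j² + 3645j + 729 = 15(225j³ + 405j² + 243j + 48) + 9, so k³ ≡ 9 (mod 15).

(⟸) Conversely, suppose k³ ≡ 9 (mod 15). The only residue r in {0, …, 14} with r³ ≡ 9 (mod 15) is r = 9, so k ≡ 9 (mod 15).

The biconditional holds.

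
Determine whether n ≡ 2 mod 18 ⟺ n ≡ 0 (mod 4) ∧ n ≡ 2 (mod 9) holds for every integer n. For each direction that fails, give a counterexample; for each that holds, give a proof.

[⇒] This fails: n = 2 gives 2 ≡ 2 (mod 18) but 2 ≡ 2 (mod 4), so the conjunction on the right does not hold.

[⇐] Conversely, if n ≡ 0 (mod 4) and n ≡ 2 (mod 9), then by the Chinese remainder theorem n ≡ 20 (mod 36). Since 20 ≡ 2 (mod 18) and 18 ∣ 36, we get n ≡ 2 (mod 18).

The forward direction fails; the converse holds.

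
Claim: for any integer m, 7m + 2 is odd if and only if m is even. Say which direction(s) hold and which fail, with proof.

Neither implication holds.

(⟹) This fails: m = 1 gives 7m + 2 = 9, which is odd, but 1 is odd, not even.

(⟸) This also fails: m = 6 is even, but 7m + 2 = 44 is even, not odd.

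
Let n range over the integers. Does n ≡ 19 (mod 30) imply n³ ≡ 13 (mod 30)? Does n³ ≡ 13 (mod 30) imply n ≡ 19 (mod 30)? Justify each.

Neither implication holds.

(⇒) This fails: take n = 19. Then 19 ≡ 19 (mod 30), but 19³ = 6859 ≡ 19 (mod 30), not 13.

(⇐) This fails: take n = 7. Then 7³ = 343 ≡ 13 (mod 30), yet 7 ≡ 7 (mod 30), not 19.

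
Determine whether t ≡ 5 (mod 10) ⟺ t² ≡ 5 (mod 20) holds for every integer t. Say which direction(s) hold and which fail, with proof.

Both directions hold.

(→) Suppose t ≡ 5 (mod 10). Working modulo 20, t ∈ {5, 15}; for each such r, r² ≡ 5 (mod 20).

(←) Conversely, the residues r modulo 20 with r² ≡ 5 (mod 20) are exactly {5, 15}, and each is ≡ 5 (mod 10).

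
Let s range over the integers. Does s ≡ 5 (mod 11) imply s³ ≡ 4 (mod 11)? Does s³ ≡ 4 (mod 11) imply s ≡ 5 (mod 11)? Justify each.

[⇒] Suppose s ≡ 5 (mod 11). Write s = 11j + 5. Then (11j + 5)³ = 1331j³ + 1815j² + 825j + 125 = 11(121j³ + 165j² + 75j + 11) + 4, so s³ ≡ 4 (mod 11).

[⇐] Conversely, suppose s³ ≡ 4 (mod 11). The only residue r in {0, …, 10} with r³ ≡ 4 (mod 11) is r = 5, so s ≡ 5 (mod 11).

Both directions hold; the statement is true.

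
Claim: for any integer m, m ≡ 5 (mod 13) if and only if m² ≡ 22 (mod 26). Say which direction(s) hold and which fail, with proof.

Neither direction holds.

(⟹) This fails: take m = 5. Then 5 ≡ 5 (mod 13), but 5² = 25 ≡ 25 (mod 26), not 22.

(⟸) This fails: take m = 10. Then 10² = 100 ≡ 22 (mod 26), yet 10 ≡ 10 (mod 13), not 5.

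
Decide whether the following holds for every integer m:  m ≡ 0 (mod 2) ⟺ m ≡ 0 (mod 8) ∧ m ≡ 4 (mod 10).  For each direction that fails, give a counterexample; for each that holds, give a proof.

The forward direction fails; the converse holds.

[⇒] This fails: m = 0 gives 0 ≡ 0 (mod 2) but 0 ≡ 0 (mod 10), so the conjunction on the right does not hold.

[⇐] Conversely, if m ≡ 0 (mod 8) and m ≡ 4 (mod 10), then by the Chinese remainder theorem m ≡ 24 (mod 40). Since 24 ≡ 0 (mod 2) and 2 ∣ 40, we get m ≡ 0 (mod 2).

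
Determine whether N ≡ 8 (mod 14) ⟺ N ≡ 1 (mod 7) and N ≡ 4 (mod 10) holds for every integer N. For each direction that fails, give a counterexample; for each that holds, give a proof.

(⇒) fails; (⇐) holds.

[⇐] If N ≡ 1 (mod 7) and N ≡ 4 (mod 10), then by the Chinese remainder theorem N ≡ 64 (mod 70). Since 64 ≡ 8 (mod 14) and 14 ∣ 70, we get N ≡ 8 (mod 14).

[⇒] This fails: N = 36 gives 36 ≡ 8 (mod 14) but 36 ≡ 6 (mod 10), so the conjunction on the right does not hold.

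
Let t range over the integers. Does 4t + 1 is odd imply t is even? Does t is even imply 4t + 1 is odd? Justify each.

(⟹) This fails: take t = 3. Then 4t + 1 = 13, which is odd, yet t = 3 is odd, not even.

(⟸) Suppose t is even. Since 4 is even, 4t is even for every t, so 4t + 1 has the same parity as 1, which is odd. Hence 4t + 1 is odd.

(⇒) fails; (⇐) holds.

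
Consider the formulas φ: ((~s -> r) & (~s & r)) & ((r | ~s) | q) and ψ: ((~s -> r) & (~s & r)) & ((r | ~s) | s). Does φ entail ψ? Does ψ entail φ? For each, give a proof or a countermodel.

Both implications hold.

(→) Assume the antecedent. If s is true, the antecedent cannot hold. If s is false, the antecedent forces (s = F, r = T, q = F) or (s = F, r = T, q = T), and the consequent holds there. Either way the consequent holds.

(←) Assume the antecedent. If s is true, the antecedent cannot hold. If s is false, the antecedent forces (s = F, r = T, q = F) or (s = F, r = T, q = T), and the consequent holds there. Either way the consequent holds.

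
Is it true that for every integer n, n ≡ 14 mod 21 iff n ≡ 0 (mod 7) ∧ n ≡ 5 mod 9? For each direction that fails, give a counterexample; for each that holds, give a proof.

Not equivalent: only (⇐) holds.

(⟹) This fails: n = 56 gives 56 ≡ 14 (mod 21) but 56 ≡ 2 (mod 9), so the conjunction on the right does not hold.

(⟸) Conversely, if n ≡ 0 (mod 7) and n ≡ 5 (mod 9), then by the Chinese remainder theorem n ≡ 14 (mod 63). Since 14 ≡ 14 (mod 21) and 21 ∣ 63, we get n ≡ 14 (mod 21).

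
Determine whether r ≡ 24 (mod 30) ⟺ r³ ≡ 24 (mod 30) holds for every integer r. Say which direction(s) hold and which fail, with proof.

Both directions hold.

(⟹) Suppose r ≡ 24 (mod 30). Write r = 30j + 24. Then (30j + 24)³ = 27000j³ + 64800j² + 51840j + 13824 = 30(900j³ + 2160j² + 1728j + 460) + 24, so r³ ≡ 24 (mod 30).

(⟸) Conversely, suppose r³ ≡ 24 (mod 30). The only residue r in {0, …, 29} with r³ ≡ 24 (mod 30) is r = 24, so r ≡ 24 (mod 30).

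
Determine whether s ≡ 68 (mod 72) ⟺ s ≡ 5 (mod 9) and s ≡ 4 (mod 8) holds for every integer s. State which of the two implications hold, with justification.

[⇐] If s ≡ 5 (mod 9) and s ≡ 4 (mod 8), then by the Chinese remainder theorem s ≡ 68 (mod 72). This is exactly s ≡ 68 (mod 72).

[⇒] Suppose s ≡ 68 (mod 72); write s = 72j + 68. Since 9 ∣ 72, reducing mod 9 gives s ≡ 68 ≡ 5 (mod 9); since 8 ∣ 72, reducing mod 8 gives s ≡ 68 ≡ 4 (mod 8).

Both implications hold.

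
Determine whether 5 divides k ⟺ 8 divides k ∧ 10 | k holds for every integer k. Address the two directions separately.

The forward direction fails; the converse holds.

(⇒) This fails: take k = 5. Certainly 5 ∣ 5, but 8 ∤ 5.

(⇐) Suppose 8 ∣ k and 10 ∣ k. Any common multiple of 8 and 10 is a multiple of their lcm; here lcm(8, 10) = 8·10/gcd(8, 10) = 80/2 = 40, so 40 ∣ k. Since 5 ∣ 40, it follows that 5 ∣ k.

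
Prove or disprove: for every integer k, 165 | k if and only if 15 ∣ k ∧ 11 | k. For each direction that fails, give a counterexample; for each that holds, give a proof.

Both implications hold.

(⇐) Suppose 15 ∣ k and 11 ∣ k. Any common multiple of 15 and 11 is a multiple of their lcm; here gcd(15, 11) = 1, so lcm(15, 11) = 15·11 = 165, so 165 ∣ k.

(⇒) If 165 ∣ k, write k = 165q. Since 165 = 11·15, k = 15·(11q), so 15 ∣ k; and since 165 = 15·11, k = 11·(15q), so 11 ∣ k.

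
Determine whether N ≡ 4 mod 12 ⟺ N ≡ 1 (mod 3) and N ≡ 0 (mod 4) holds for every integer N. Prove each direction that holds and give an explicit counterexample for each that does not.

(⟹) Suppose N ≡ 4 (mod 12); write N = 12j + 4. Since 3 ∣ 12, reducing mod 3 gives N ≡ 4 ≡ 1 (mod 3); since 4 ∣ 12, reducing mod 4 gives N ≡ 4 ≡ 0 (mod 4).

(⟸) Conversely, if N ≡ 1 (mod 3) and N ≡ 0 (mod 4), then by the Chinese remainder theorem N ≡ 4 (mod 12). This is exactly N ≡ 4 (mod 12).

Equivalent; both directions hold.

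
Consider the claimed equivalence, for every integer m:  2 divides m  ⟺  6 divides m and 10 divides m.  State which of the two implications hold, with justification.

(⇒) fails; (⇐) holds.

(⟸) Suppose 6 ∣ m and 10 ∣ m. Any common multiple of 6 and 10 is a multiple of their lcm; here lcm(6, 10) = 6·10/gcd(6, 10) = 60/2 = 30, so 30 ∣ m. Since 2 ∣ 30, it follows that 2 ∣ m.

(⟹) This fails: take m = 2. Certainly 2 ∣ 2, but 6 ∤ 2.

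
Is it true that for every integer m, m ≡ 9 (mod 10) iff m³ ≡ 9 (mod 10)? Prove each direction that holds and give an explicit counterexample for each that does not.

Both implications hold.

(→) Suppose m ≡ 9 (mod 10). Write m = 10j + 9. Then (10j + 9)³ = 1000j³ + 2700j² + 2430j + 729 = 10(100j³ + 270j² + 243j + 72) + 9, so m³ ≡ 9 (mod 10).

(←) Conversely, suppose m³ ≡ 9 (mod 10). The only residue r in {0, …, 9} with r³ ≡ 9 (mod 10) is r = 9, so m ≡ 9 (mod 10).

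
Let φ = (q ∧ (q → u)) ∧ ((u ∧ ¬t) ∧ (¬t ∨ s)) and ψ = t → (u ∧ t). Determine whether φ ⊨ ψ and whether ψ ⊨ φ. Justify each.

Not equivalent: only (⇒) holds.

(⇐) This fails. Under s = F, u = F, q = F, t = F, the left side is false but the right side is true.

(⇒) Assume the antecedent. If s is true, the antecedent forces (s = T, u = T, q = T, t = F), and t → (u ∧ t) holds there. If s is false, the antecedent forces (s = F, u = T, q = T, t = F), and t → (u ∧ t) holds there. Either way t → (u ∧ t) holds.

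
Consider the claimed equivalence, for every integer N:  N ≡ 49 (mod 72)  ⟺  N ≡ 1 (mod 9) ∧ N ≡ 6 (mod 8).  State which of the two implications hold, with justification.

(⟹) This fails: N = 49 gives 49 ≡ 49 (mod 72) but 49 ≡ 4 (mod 9), so the conjunction on the right does not hold.

(⟸) This fails: N = 46 satisfies both congruences on the right (46 ≡ 1 mod 9 and 46 ≡ 6 mod 8) yet 46 ≡ 46 (mod 72), not 49.

Neither direction holds.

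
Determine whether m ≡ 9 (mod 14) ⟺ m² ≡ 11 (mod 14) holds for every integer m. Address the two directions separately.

Forward direction. Suppose m ≡ 9 (mod 14). Write m = 14j + 9. Then (14j + 9)² = 196j² + 252j + 81 = 14(14j² + 18j + 5) + 11, so m² ≡ 11 (mod 14).

Converse. This fails: take m = 5. Then 5² = 25 ≡ 11 (mod 14), yet 5 ≡ 5 (mod 14), not 9.

(⇒) holds; (⇐) fails.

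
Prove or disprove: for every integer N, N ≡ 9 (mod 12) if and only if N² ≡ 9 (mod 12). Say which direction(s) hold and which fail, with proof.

[⇒] Suppose N ≡ 9 (mod 12). Write N = 12j + 9. Then (12j + 9)² = 144j² + 216j + 81 = 12(12j² + 18j + 6) + 9, so N² ≡ 9 (mod 12).

[⇐] This fails: take N = 3. Then 3² = 9 ≡ 9 (mod 12), yet 3 ≡ 3 (mod 12), not 9.

Only the forward direction holds.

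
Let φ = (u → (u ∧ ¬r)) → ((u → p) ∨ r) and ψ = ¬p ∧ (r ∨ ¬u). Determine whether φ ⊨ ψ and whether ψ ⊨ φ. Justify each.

Not equivalent: only (⇐) holds.

[⇒] This fails. Under r = F, u = F, p = T, the left side is true but the right side is false.

[⇐] Assume the antecedent. If r is true, (u → (u ∧ ¬r)) → ((u → p) ∨ r) reduces to true regardless of the other variables. If r is false, the antecedent forces (r = F, u = F, p = F), and (u → (u ∧ ¬r)) → ((u → p) ∨ r) holds there. Either way (u → (u ∧ ¬r)) → ((u → p) ∨ r) holds.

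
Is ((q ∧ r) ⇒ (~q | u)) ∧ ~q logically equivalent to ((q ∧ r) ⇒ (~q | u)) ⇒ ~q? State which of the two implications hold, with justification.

The forward direction holds; the converse fails.

(⟸) This fails. Under u = F, q = T, r = T, the left side is false but the right side is true.

(⟹) Assume the antecedent. If u is true, the antecedent forces (u = T, q = F, r = F) or (u = T, q = F, r = T), and ((q ∧ r) ⇒ (~q | u)) ⇒ ~q holds there. If u is false, the antecedent forces (u = F, q = F, r = F) or (u = F, q = F, r = T), and ((q ∧ r) ⇒ (~q | u)) ⇒ ~q holds there. Either way ((q ∧ r) ⇒ (~q | u)) ⇒ ~q holds.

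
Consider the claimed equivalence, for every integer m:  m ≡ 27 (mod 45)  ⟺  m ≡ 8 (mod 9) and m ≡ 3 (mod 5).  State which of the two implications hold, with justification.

(→) This fails: m = 27 gives 27 ≡ 27 (mod 45) but 27 ≡ 0 (mod 9), so the conjunction on the right does not hold.

(←) This fails: m = 8 satisfies both congruences on the right (8 ≡ 8 mod 9 and 8 ≡ 3 mod 5) yet 8 ≡ 8 (mod 45), not 27.

Neither implication holds.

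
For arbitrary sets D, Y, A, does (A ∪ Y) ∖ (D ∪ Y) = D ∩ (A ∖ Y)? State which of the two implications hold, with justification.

Neither inclusion holds.

(⟹) This inclusion fails. Take D = ∅, Y = ∅, A = {1}; then 1 ∈ (A ∪ Y) ∖ (D ∪ Y) but 1 ∉ D ∩ (A ∖ Y).

(⟸) This inclusion fails. Take D = {1}, Y = ∅, A = {1}; then 1 ∈ D ∩ (A ∖ Y) but 1 ∉ (A ∪ Y) ∖ (D ∪ Y).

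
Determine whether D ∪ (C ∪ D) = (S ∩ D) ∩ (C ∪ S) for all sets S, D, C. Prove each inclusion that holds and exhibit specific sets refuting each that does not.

(⊇) Let x ∈ (S ∩ D) ∩ (C ∪ S). Then either x ∈ S ∩ D and x ∉ C; or x ∈ S ∩ D ∩ C. In each case x ∈ D ∪ (C ∪ D), so (S ∩ D) ∩ (C ∪ S) ⊆ D ∪ (C ∪ D).

(⊆) This inclusion fails. Take S = ∅, D = {1}, C = ∅; then 1 ∈ D ∪ (C ∪ D) but 1 ∉ (S ∩ D) ∩ (C ∪ S).

The sets are not equal: only the reverse inclusion holds.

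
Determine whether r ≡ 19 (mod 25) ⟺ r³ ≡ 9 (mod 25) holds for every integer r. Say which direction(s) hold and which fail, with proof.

(⇒) Suppose r ≡ 19 (mod 25). Write r = 25j + 19. Then (25j + 19)³ = 15625j³ + 35625j² + 27075j + 6859 = 25(625j³ + 1425j² + 1083j + 274) + 9, so r³ ≡ 9 (mod 25).

(⇐) Conversely, suppose r³ ≡ 9 (mod 25). The only residue r in {0, …, 24} with r³ ≡ 9 (mod 25) is r = 19, so r ≡ 19 (mod 25).

The biconditional holds.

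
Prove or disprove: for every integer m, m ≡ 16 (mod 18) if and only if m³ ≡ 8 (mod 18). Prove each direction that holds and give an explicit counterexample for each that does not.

(⟹) This fails: take m = 16. Then 16 ≡ 16 (mod 18), but 16³ = 4096 ≡ 10 (mod 18), not 8.

(⟸) This fails: take m = 2. Then 2³ = 8 ≡ 8 (mod 18), yet 2 ≡ 2 (mod 18), not 16.

Neither direction holds.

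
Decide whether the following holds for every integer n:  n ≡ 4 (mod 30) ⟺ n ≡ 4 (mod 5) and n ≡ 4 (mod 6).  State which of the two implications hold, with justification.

Both implications hold.

(⇒) Suppose n ≡ 4 (mod 30); write n = 30j + 4. Since 5 ∣ 30, reducing mod 5 gives n ≡ 4 (mod 5); since 6 ∣ 30, reducing mod 6 gives n ≡ 4 (mod 6).

(⇐) Conversely, if n ≡ 4 (mod 5) and n ≡ 4 (mod 6), then by the Chinese remainder theorem n ≡ 4 (mod 30). This is exactly n ≡ 4 (mod 30).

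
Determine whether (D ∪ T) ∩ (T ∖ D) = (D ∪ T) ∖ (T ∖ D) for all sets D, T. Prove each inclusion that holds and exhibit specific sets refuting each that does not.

(⊆) fails and (⊇) fails.

Forward inclusion. This inclusion fails. Take D = ∅, T = {1}; then 1 ∈ (D ∪ T) ∩ (T ∖ D) but 1 ∉ (D ∪ T) ∖ (T ∖ D).

Reverse inclusion. This inclusion fails. Take D = {1}, T = ∅; then 1 ∈ (D ∪ T) ∖ (T ∖ D) but 1 ∉ (D ∪ T) ∩ (T ∖ D).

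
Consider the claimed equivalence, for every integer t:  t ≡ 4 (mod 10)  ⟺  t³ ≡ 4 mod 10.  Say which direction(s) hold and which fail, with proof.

Equivalent; both directions hold.

[⇒] Suppose t ≡ 4 (mod 10). Write t = 10j + 4. Then (10j + 4)³ = 1000j³ + 1200j² + 480j + 64 = 10(100j³ + 120j² + 48j + 6) + 4, so t³ ≡ 4 (mod 10).

[⇐] Conversely, suppose t³ ≡ 4 (mod 10). The only residue r in {0, …, 9} with r³ ≡ 4 (mod 10) is r = 4, so t ≡ 4 (mod 10).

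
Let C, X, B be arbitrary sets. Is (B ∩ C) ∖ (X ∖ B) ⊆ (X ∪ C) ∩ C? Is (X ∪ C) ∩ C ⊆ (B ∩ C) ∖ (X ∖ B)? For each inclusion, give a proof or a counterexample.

(⟸) This inclusion fails. Take C = {1}, X = ∅, B = ∅; then 1 ∈ (X ∪ C) ∩ C but 1 ∉ (B ∩ C) ∖ (X ∖ B).

(⟹) Let x ∈ (B ∩ C) ∖ (X ∖ B). Then either x ∈ C ∩ B and x ∉ X; or x ∈ C ∩ X ∩ B. In each case x ∈ (X ∪ C) ∩ C, so (B ∩ C) ∖ (X ∖ B) ⊆ (X ∪ C) ∩ C.

Only the forward inclusion holds.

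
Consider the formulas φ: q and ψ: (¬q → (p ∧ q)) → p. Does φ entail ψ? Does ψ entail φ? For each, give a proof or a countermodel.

[⇒] This fails. Under p = F, q = T, the left side is true but the right side is false.

[⇐] This fails. Under p = F, q = F, the left side is false but the right side is true.

Both directions fail.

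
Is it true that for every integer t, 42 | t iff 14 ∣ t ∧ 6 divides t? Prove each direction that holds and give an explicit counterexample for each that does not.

Converse. Suppose 14 ∣ t and 6 ∣ t. Any common multiple of 14 and 6 is a multiple of their lcm; here lcm(14, 6) = 14·6/gcd(14, 6) = 84/2 = 42, so 42 ∣ t.

Forward direction. If 42 ∣ t, write t = 42q. Since 42 = 3·14, t = 14·(3q), so 14 ∣ t; and since 42 = 7·6, t = 6·(7q), so 6 ∣ t.

The biconditional holds.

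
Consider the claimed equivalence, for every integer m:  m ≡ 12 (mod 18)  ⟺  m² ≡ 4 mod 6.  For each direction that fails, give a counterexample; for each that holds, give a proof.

Neither implication holds.

Forward direction. This fails: take m = 12. Then 12 ≡ 12 (mod 18), but 12² = 144 ≡ 0 (mod 6), not 4.

Converse. This fails: take m = 2. Then 2² = 4 ≡ 4 (mod 6), yet 2 ≡ 2 (mod 18), not 12.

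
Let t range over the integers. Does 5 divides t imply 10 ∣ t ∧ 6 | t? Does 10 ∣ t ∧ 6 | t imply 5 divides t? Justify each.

Forward direction. This fails: take t = 5. Certainly 5 ∣ 5, but 10 ∤ 5.

Converse. Suppose 10 ∣ t and 6 ∣ t. Any common multiple of 10 and 6 is a multiple of their lcm; here lcm(10, 6) = 10·6/gcd(10, 6) = 60/2 = 30, so 30 ∣ t. Since 5 ∣ 30, it follows that 5 ∣ t.

Not equivalent: only (⇐) holds.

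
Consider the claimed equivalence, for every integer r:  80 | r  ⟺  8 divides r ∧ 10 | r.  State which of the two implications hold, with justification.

Only the forward direction holds.

Forward direction. If 80 ∣ r, write r = 80q. Since 80 = 10·8, r = 8·(10q), so 8 ∣ r; and since 80 = 8·10, r = 10·(8q), so 10 ∣ r.

Converse. This fails: take r = 40. Both 8 ∣ 40 and 10 ∣ 40, yet 40 is not a multiple of 80 (since 40 = 0·80 + 40), so 80 ∤ 40.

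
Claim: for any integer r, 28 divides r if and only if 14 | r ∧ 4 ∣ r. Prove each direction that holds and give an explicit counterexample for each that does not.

Both directions hold; the statement is true.

(⇒) If 28 ∣ r, write r = 28q. Since 28 = 2·14, r = 14·(2q), so 14 ∣ r; and since 28 = 7·4, r = 4·(7q), so 4 ∣ r.

(⇐) Suppose 14 ∣ r and 4 ∣ r. Any common multiple of 14 and 4 is a multiple of their lcm; here lcm(14, 4) = 14·4/gcd(14, 4) = 56/2 = 28, so 28 ∣ r.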